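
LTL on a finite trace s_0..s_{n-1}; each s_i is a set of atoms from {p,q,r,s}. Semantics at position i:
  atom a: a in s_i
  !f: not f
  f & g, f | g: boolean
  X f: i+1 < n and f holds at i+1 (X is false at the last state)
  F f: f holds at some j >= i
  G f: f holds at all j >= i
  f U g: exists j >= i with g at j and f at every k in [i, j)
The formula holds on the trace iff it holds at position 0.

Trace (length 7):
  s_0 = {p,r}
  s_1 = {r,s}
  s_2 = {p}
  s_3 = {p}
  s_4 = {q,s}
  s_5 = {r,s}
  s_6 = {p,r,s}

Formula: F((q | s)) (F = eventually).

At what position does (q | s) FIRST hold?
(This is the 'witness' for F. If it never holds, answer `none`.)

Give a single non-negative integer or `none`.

s_0={p,r}: (q | s)=False q=False s=False
s_1={r,s}: (q | s)=True q=False s=True
s_2={p}: (q | s)=False q=False s=False
s_3={p}: (q | s)=False q=False s=False
s_4={q,s}: (q | s)=True q=True s=True
s_5={r,s}: (q | s)=True q=False s=True
s_6={p,r,s}: (q | s)=True q=False s=True
F((q | s)) holds; first witness at position 1.

Answer: 1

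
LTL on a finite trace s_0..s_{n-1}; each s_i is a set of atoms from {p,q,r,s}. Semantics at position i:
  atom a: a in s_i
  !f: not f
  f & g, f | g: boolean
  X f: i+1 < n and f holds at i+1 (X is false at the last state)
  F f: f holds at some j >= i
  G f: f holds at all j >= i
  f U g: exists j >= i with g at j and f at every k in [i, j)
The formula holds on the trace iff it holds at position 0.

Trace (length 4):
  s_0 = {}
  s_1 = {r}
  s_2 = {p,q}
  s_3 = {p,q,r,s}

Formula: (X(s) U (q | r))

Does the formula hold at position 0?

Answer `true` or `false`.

Answer: false

Derivation:
s_0={}: (X(s) U (q | r))=False X(s)=False s=False (q | r)=False q=False r=False
s_1={r}: (X(s) U (q | r))=True X(s)=False s=False (q | r)=True q=False r=True
s_2={p,q}: (X(s) U (q | r))=True X(s)=True s=False (q | r)=True q=True r=False
s_3={p,q,r,s}: (X(s) U (q | r))=True X(s)=False s=True (q | r)=True q=True r=True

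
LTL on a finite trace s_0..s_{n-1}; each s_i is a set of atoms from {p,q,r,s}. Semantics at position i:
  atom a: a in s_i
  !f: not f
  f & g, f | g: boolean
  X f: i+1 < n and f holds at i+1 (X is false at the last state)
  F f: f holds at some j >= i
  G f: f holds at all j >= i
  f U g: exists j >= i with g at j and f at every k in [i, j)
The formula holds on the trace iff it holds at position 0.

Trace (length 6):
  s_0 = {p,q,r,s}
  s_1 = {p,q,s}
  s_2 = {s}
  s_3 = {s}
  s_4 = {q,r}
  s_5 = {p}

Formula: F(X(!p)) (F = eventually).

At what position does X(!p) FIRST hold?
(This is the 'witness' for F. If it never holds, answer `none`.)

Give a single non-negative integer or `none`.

Answer: 1

Derivation:
s_0={p,q,r,s}: X(!p)=False !p=False p=True
s_1={p,q,s}: X(!p)=True !p=False p=True
s_2={s}: X(!p)=True !p=True p=False
s_3={s}: X(!p)=True !p=True p=False
s_4={q,r}: X(!p)=False !p=True p=False
s_5={p}: X(!p)=False !p=False p=True
F(X(!p)) holds; first witness at position 1.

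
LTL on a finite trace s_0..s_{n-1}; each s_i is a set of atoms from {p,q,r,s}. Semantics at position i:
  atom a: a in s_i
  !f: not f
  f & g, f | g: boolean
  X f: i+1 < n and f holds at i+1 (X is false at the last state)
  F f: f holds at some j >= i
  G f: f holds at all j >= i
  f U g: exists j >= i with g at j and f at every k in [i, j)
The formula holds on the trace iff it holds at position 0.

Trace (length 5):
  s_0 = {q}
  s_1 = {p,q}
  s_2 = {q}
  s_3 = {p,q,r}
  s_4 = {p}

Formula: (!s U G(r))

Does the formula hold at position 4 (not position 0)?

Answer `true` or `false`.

s_0={q}: (!s U G(r))=False !s=True s=False G(r)=False r=False
s_1={p,q}: (!s U G(r))=False !s=True s=False G(r)=False r=False
s_2={q}: (!s U G(r))=False !s=True s=False G(r)=False r=False
s_3={p,q,r}: (!s U G(r))=False !s=True s=False G(r)=False r=True
s_4={p}: (!s U G(r))=False !s=True s=False G(r)=False r=False
Evaluating at position 4: result = False

Answer: false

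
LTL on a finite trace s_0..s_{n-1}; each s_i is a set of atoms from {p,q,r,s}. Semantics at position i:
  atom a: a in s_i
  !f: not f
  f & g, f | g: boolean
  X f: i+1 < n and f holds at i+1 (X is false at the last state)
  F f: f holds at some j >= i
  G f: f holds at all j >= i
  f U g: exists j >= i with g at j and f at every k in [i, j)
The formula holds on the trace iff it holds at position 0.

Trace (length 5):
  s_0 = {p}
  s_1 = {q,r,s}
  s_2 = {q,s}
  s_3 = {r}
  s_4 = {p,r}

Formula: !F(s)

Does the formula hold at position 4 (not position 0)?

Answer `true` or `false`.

s_0={p}: !F(s)=False F(s)=True s=False
s_1={q,r,s}: !F(s)=False F(s)=True s=True
s_2={q,s}: !F(s)=False F(s)=True s=True
s_3={r}: !F(s)=True F(s)=False s=False
s_4={p,r}: !F(s)=True F(s)=False s=False
Evaluating at position 4: result = True

Answer: true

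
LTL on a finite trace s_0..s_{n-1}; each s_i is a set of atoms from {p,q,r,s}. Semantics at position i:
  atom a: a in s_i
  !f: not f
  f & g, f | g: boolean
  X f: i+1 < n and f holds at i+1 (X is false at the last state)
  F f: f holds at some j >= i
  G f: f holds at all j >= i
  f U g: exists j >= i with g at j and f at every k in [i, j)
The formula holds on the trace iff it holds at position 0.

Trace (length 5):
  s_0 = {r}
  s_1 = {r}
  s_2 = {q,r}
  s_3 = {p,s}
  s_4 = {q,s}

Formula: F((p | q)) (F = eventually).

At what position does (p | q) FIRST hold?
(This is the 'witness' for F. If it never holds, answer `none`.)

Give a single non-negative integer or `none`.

s_0={r}: (p | q)=False p=False q=False
s_1={r}: (p | q)=False p=False q=False
s_2={q,r}: (p | q)=True p=False q=True
s_3={p,s}: (p | q)=True p=True q=False
s_4={q,s}: (p | q)=True p=False q=True
F((p | q)) holds; first witness at position 2.

Answer: 2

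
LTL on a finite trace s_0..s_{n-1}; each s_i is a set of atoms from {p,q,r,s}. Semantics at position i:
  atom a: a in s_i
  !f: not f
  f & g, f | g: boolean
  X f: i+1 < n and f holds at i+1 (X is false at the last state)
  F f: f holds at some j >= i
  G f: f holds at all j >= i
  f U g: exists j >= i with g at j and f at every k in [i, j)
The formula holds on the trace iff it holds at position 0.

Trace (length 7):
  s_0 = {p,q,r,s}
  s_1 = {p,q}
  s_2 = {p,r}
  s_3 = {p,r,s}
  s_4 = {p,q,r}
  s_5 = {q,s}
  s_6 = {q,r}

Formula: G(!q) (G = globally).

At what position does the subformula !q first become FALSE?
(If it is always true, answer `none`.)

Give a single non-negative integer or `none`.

Answer: 0

Derivation:
s_0={p,q,r,s}: !q=False q=True
s_1={p,q}: !q=False q=True
s_2={p,r}: !q=True q=False
s_3={p,r,s}: !q=True q=False
s_4={p,q,r}: !q=False q=True
s_5={q,s}: !q=False q=True
s_6={q,r}: !q=False q=True
G(!q) holds globally = False
First violation at position 0.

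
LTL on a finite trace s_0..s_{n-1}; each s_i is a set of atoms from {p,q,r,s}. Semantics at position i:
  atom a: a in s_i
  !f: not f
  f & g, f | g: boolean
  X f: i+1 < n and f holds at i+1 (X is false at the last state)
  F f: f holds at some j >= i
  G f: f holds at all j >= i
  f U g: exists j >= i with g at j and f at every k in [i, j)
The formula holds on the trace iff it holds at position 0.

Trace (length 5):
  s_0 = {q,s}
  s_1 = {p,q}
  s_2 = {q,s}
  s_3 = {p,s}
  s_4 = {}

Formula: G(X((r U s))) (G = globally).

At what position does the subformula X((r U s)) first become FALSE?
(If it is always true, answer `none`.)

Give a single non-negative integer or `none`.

Answer: 0

Derivation:
s_0={q,s}: X((r U s))=False (r U s)=True r=False s=True
s_1={p,q}: X((r U s))=True (r U s)=False r=False s=False
s_2={q,s}: X((r U s))=True (r U s)=True r=False s=True
s_3={p,s}: X((r U s))=False (r U s)=True r=False s=True
s_4={}: X((r U s))=False (r U s)=False r=False s=False
G(X((r U s))) holds globally = False
First violation at position 0.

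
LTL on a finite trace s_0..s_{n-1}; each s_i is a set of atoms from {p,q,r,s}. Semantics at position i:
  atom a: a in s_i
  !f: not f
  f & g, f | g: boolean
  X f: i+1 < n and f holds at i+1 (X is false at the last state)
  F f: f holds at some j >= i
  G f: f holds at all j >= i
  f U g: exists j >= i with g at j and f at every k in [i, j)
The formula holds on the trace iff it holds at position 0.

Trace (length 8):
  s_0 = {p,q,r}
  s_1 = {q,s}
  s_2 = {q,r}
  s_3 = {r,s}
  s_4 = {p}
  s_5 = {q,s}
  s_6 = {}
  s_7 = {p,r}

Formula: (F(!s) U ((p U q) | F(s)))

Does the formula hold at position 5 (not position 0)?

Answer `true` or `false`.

Answer: true

Derivation:
s_0={p,q,r}: (F(!s) U ((p U q) | F(s)))=True F(!s)=True !s=True s=False ((p U q) | F(s))=True (p U q)=True p=True q=True F(s)=True
s_1={q,s}: (F(!s) U ((p U q) | F(s)))=True F(!s)=True !s=False s=True ((p U q) | F(s))=True (p U q)=True p=False q=True F(s)=True
s_2={q,r}: (F(!s) U ((p U q) | F(s)))=True F(!s)=True !s=True s=False ((p U q) | F(s))=True (p U q)=True p=False q=True F(s)=True
s_3={r,s}: (F(!s) U ((p U q) | F(s)))=True F(!s)=True !s=False s=True ((p U q) | F(s))=True (p U q)=False p=False q=False F(s)=True
s_4={p}: (F(!s) U ((p U q) | F(s)))=True F(!s)=True !s=True s=False ((p U q) | F(s))=True (p U q)=True p=True q=False F(s)=True
s_5={q,s}: (F(!s) U ((p U q) | F(s)))=True F(!s)=True !s=False s=True ((p U q) | F(s))=True (p U q)=True p=False q=True F(s)=True
s_6={}: (F(!s) U ((p U q) | F(s)))=False F(!s)=True !s=True s=False ((p U q) | F(s))=False (p U q)=False p=False q=False F(s)=False
s_7={p,r}: (F(!s) U ((p U q) | F(s)))=False F(!s)=True !s=True s=False ((p U q) | F(s))=False (p U q)=False p=True q=False F(s)=False
Evaluating at position 5: result = True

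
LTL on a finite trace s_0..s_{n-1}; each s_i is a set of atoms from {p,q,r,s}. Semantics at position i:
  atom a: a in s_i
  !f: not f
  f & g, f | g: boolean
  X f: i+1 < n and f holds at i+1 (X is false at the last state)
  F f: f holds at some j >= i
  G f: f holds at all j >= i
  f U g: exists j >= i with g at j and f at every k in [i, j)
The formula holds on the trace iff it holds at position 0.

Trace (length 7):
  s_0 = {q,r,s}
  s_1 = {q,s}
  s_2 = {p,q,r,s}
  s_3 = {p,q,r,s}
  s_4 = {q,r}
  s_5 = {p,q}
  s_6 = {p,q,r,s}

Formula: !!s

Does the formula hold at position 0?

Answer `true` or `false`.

Answer: true

Derivation:
s_0={q,r,s}: !!s=True !s=False s=True
s_1={q,s}: !!s=True !s=False s=True
s_2={p,q,r,s}: !!s=True !s=False s=True
s_3={p,q,r,s}: !!s=True !s=False s=True
s_4={q,r}: !!s=False !s=True s=False
s_5={p,q}: !!s=False !s=True s=False
s_6={p,q,r,s}: !!s=True !s=False s=True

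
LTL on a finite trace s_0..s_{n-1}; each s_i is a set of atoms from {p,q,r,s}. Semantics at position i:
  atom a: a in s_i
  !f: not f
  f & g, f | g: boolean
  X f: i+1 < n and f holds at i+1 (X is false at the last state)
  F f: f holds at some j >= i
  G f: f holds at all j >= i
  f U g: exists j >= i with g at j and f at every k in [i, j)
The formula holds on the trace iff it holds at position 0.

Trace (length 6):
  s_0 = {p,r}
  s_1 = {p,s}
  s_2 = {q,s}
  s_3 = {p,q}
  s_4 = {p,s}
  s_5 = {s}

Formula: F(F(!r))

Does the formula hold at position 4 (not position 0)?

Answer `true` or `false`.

s_0={p,r}: F(F(!r))=True F(!r)=True !r=False r=True
s_1={p,s}: F(F(!r))=True F(!r)=True !r=True r=False
s_2={q,s}: F(F(!r))=True F(!r)=True !r=True r=False
s_3={p,q}: F(F(!r))=True F(!r)=True !r=True r=False
s_4={p,s}: F(F(!r))=True F(!r)=True !r=True r=False
s_5={s}: F(F(!r))=True F(!r)=True !r=True r=False
Evaluating at position 4: result = True

Answer: true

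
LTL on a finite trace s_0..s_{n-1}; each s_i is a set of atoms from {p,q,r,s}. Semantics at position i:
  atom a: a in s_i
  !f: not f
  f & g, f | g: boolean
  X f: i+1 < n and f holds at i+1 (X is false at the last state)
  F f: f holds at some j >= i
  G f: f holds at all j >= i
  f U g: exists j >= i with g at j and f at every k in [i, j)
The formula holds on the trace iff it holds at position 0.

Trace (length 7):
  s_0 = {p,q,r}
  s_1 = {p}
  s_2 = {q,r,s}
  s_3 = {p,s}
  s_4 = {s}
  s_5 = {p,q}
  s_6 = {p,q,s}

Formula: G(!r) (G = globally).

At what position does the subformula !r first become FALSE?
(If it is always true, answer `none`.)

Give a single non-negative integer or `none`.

Answer: 0

Derivation:
s_0={p,q,r}: !r=False r=True
s_1={p}: !r=True r=False
s_2={q,r,s}: !r=False r=True
s_3={p,s}: !r=True r=False
s_4={s}: !r=True r=False
s_5={p,q}: !r=True r=False
s_6={p,q,s}: !r=True r=False
G(!r) holds globally = False
First violation at position 0.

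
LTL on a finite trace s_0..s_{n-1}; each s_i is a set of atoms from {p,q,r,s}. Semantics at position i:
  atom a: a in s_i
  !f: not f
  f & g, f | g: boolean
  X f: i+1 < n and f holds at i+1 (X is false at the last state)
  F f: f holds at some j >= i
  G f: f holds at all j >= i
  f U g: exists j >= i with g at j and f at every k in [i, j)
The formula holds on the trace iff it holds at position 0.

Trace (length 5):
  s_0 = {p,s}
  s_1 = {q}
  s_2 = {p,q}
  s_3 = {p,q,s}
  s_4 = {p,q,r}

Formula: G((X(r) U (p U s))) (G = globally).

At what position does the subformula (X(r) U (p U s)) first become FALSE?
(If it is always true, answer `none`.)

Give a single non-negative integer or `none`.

s_0={p,s}: (X(r) U (p U s))=True X(r)=False r=False (p U s)=True p=True s=True
s_1={q}: (X(r) U (p U s))=False X(r)=False r=False (p U s)=False p=False s=False
s_2={p,q}: (X(r) U (p U s))=True X(r)=False r=False (p U s)=True p=True s=False
s_3={p,q,s}: (X(r) U (p U s))=True X(r)=True r=False (p U s)=True p=True s=True
s_4={p,q,r}: (X(r) U (p U s))=False X(r)=False r=True (p U s)=False p=True s=False
G((X(r) U (p U s))) holds globally = False
First violation at position 1.

Answer: 1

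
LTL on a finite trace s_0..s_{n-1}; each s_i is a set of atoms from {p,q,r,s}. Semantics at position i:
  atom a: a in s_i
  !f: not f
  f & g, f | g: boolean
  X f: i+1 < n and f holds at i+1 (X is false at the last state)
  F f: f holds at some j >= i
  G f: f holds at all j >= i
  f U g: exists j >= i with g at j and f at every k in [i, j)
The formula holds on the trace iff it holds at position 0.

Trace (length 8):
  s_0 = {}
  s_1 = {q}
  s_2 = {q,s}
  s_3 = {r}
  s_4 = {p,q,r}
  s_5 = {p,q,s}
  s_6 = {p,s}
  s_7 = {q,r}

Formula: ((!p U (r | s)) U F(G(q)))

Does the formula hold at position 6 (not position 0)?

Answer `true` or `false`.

s_0={}: ((!p U (r | s)) U F(G(q)))=True (!p U (r | s))=True !p=True p=False (r | s)=False r=False s=False F(G(q))=True G(q)=False q=False
s_1={q}: ((!p U (r | s)) U F(G(q)))=True (!p U (r | s))=True !p=True p=False (r | s)=False r=False s=False F(G(q))=True G(q)=False q=True
s_2={q,s}: ((!p U (r | s)) U F(G(q)))=True (!p U (r | s))=True !p=True p=False (r | s)=True r=False s=True F(G(q))=True G(q)=False q=True
s_3={r}: ((!p U (r | s)) U F(G(q)))=True (!p U (r | s))=True !p=True p=False (r | s)=True r=True s=False F(G(q))=True G(q)=False q=False
s_4={p,q,r}: ((!p U (r | s)) U F(G(q)))=True (!p U (r | s))=True !p=False p=True (r | s)=True r=True s=False F(G(q))=True G(q)=False q=True
s_5={p,q,s}: ((!p U (r | s)) U F(G(q)))=True (!p U (r | s))=True !p=False p=True (r | s)=True r=False s=True F(G(q))=True G(q)=False q=True
s_6={p,s}: ((!p U (r | s)) U F(G(q)))=True (!p U (r | s))=True !p=False p=True (r | s)=True r=False s=True F(G(q))=True G(q)=False q=False
s_7={q,r}: ((!p U (r | s)) U F(G(q)))=True (!p U (r | s))=True !p=True p=False (r | s)=True r=True s=False F(G(q))=True G(q)=True q=True
Evaluating at position 6: result = True

Answer: true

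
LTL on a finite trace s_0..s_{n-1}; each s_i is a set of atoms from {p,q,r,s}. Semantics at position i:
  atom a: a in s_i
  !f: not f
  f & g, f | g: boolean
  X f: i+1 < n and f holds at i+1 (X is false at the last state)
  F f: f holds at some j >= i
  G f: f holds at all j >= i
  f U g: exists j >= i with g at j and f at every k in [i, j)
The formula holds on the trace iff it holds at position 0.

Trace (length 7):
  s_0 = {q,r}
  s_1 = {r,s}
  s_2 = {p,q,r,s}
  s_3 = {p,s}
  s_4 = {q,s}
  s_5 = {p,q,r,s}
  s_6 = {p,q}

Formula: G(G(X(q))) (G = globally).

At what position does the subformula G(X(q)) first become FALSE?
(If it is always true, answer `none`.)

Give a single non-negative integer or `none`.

s_0={q,r}: G(X(q))=False X(q)=False q=True
s_1={r,s}: G(X(q))=False X(q)=True q=False
s_2={p,q,r,s}: G(X(q))=False X(q)=False q=True
s_3={p,s}: G(X(q))=False X(q)=True q=False
s_4={q,s}: G(X(q))=False X(q)=True q=True
s_5={p,q,r,s}: G(X(q))=False X(q)=True q=True
s_6={p,q}: G(X(q))=False X(q)=False q=True
G(G(X(q))) holds globally = False
First violation at position 0.

Answer: 0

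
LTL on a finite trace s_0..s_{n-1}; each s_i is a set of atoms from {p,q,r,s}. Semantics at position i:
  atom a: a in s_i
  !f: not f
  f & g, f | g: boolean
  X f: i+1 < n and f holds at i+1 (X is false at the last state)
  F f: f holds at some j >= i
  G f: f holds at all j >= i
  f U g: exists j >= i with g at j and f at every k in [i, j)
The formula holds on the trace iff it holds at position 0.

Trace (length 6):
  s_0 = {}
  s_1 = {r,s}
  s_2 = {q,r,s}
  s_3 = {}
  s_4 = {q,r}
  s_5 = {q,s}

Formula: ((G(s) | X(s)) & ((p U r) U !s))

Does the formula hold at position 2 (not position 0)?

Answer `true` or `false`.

s_0={}: ((G(s) | X(s)) & ((p U r) U !s))=True (G(s) | X(s))=True G(s)=False s=False X(s)=True ((p U r) U !s)=True (p U r)=False p=False r=False !s=True
s_1={r,s}: ((G(s) | X(s)) & ((p U r) U !s))=True (G(s) | X(s))=True G(s)=False s=True X(s)=True ((p U r) U !s)=True (p U r)=True p=False r=True !s=False
s_2={q,r,s}: ((G(s) | X(s)) & ((p U r) U !s))=False (G(s) | X(s))=False G(s)=False s=True X(s)=False ((p U r) U !s)=True (p U r)=True p=False r=True !s=False
s_3={}: ((G(s) | X(s)) & ((p U r) U !s))=False (G(s) | X(s))=False G(s)=False s=False X(s)=False ((p U r) U !s)=True (p U r)=False p=False r=False !s=True
s_4={q,r}: ((G(s) | X(s)) & ((p U r) U !s))=True (G(s) | X(s))=True G(s)=False s=False X(s)=True ((p U r) U !s)=True (p U r)=True p=False r=True !s=True
s_5={q,s}: ((G(s) | X(s)) & ((p U r) U !s))=False (G(s) | X(s))=True G(s)=True s=True X(s)=False ((p U r) U !s)=False (p U r)=False p=False r=False !s=False
Evaluating at position 2: result = False

Answer: false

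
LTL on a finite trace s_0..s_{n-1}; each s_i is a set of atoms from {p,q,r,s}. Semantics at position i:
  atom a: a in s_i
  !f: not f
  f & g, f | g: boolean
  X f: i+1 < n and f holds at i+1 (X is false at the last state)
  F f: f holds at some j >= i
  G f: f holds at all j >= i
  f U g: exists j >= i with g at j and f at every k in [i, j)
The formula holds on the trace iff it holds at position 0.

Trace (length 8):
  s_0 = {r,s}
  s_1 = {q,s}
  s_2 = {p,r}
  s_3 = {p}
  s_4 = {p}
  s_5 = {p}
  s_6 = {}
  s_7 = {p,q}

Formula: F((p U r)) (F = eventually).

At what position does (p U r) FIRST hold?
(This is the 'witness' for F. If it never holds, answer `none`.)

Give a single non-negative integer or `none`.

s_0={r,s}: (p U r)=True p=False r=True
s_1={q,s}: (p U r)=False p=False r=False
s_2={p,r}: (p U r)=True p=True r=True
s_3={p}: (p U r)=False p=True r=False
s_4={p}: (p U r)=False p=True r=False
s_5={p}: (p U r)=False p=True r=False
s_6={}: (p U r)=False p=False r=False
s_7={p,q}: (p U r)=False p=True r=False
F((p U r)) holds; first witness at position 0.

Answer: 0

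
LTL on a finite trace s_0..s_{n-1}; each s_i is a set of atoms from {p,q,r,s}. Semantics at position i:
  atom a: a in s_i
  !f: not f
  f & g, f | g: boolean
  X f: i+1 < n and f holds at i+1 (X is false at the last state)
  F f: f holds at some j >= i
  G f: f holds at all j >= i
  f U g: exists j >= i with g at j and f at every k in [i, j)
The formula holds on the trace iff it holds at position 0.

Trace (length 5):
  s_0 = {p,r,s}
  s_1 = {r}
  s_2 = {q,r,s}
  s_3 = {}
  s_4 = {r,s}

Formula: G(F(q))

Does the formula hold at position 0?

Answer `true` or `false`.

Answer: false

Derivation:
s_0={p,r,s}: G(F(q))=False F(q)=True q=False
s_1={r}: G(F(q))=False F(q)=True q=False
s_2={q,r,s}: G(F(q))=False F(q)=True q=True
s_3={}: G(F(q))=False F(q)=False q=False
s_4={r,s}: G(F(q))=False F(q)=False q=False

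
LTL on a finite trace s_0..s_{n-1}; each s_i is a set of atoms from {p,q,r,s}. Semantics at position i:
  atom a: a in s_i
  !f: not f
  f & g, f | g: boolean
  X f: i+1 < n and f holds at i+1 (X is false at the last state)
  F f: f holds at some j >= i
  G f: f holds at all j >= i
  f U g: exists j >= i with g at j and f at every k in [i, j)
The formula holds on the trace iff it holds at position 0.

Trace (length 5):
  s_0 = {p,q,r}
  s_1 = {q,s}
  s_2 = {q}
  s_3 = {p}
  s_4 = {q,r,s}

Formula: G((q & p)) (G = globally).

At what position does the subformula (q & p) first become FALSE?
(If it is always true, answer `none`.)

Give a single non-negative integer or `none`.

Answer: 1

Derivation:
s_0={p,q,r}: (q & p)=True q=True p=True
s_1={q,s}: (q & p)=False q=True p=False
s_2={q}: (q & p)=False q=True p=False
s_3={p}: (q & p)=False q=False p=True
s_4={q,r,s}: (q & p)=False q=True p=False
G((q & p)) holds globally = False
First violation at position 1.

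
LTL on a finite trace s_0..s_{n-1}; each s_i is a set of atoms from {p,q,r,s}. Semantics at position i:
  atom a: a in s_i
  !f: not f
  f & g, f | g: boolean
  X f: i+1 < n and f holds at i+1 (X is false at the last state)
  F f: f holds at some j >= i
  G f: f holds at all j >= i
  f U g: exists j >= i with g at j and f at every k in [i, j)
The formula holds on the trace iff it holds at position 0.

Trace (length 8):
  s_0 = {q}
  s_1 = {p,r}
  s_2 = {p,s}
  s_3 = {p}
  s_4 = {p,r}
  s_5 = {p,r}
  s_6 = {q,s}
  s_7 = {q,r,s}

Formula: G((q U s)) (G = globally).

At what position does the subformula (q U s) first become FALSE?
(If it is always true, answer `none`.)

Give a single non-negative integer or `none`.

s_0={q}: (q U s)=False q=True s=False
s_1={p,r}: (q U s)=False q=False s=False
s_2={p,s}: (q U s)=True q=False s=True
s_3={p}: (q U s)=False q=False s=False
s_4={p,r}: (q U s)=False q=False s=False
s_5={p,r}: (q U s)=False q=False s=False
s_6={q,s}: (q U s)=True q=True s=True
s_7={q,r,s}: (q U s)=True q=True s=True
G((q U s)) holds globally = False
First violation at position 0.

Answer: 0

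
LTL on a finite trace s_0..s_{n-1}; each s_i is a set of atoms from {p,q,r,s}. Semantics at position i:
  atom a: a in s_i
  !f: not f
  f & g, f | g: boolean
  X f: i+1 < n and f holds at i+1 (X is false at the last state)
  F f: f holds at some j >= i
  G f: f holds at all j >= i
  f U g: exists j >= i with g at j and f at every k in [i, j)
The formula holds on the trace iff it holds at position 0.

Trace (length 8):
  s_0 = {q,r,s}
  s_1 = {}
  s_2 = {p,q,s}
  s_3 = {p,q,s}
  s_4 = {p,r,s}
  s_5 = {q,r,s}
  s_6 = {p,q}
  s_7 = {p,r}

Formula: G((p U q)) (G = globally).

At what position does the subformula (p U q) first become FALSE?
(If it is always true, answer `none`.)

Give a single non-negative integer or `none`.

s_0={q,r,s}: (p U q)=True p=False q=True
s_1={}: (p U q)=False p=False q=False
s_2={p,q,s}: (p U q)=True p=True q=True
s_3={p,q,s}: (p U q)=True p=True q=True
s_4={p,r,s}: (p U q)=True p=True q=False
s_5={q,r,s}: (p U q)=True p=False q=True
s_6={p,q}: (p U q)=True p=True q=True
s_7={p,r}: (p U q)=False p=True q=False
G((p U q)) holds globally = False
First violation at position 1.

Answer: 1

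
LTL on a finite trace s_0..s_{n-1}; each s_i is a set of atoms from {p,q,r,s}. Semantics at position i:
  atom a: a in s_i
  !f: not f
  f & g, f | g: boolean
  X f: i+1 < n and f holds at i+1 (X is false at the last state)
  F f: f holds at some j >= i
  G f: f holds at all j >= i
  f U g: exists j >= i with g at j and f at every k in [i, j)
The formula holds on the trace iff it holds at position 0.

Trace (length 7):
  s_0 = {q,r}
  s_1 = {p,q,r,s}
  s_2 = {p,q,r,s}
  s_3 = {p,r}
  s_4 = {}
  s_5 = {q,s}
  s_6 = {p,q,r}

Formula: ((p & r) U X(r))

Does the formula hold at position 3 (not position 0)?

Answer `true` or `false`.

Answer: false

Derivation:
s_0={q,r}: ((p & r) U X(r))=True (p & r)=False p=False r=True X(r)=True
s_1={p,q,r,s}: ((p & r) U X(r))=True (p & r)=True p=True r=True X(r)=True
s_2={p,q,r,s}: ((p & r) U X(r))=True (p & r)=True p=True r=True X(r)=True
s_3={p,r}: ((p & r) U X(r))=False (p & r)=True p=True r=True X(r)=False
s_4={}: ((p & r) U X(r))=False (p & r)=False p=False r=False X(r)=False
s_5={q,s}: ((p & r) U X(r))=True (p & r)=False p=False r=False X(r)=True
s_6={p,q,r}: ((p & r) U X(r))=False (p & r)=True p=True r=True X(r)=False
Evaluating at position 3: result = False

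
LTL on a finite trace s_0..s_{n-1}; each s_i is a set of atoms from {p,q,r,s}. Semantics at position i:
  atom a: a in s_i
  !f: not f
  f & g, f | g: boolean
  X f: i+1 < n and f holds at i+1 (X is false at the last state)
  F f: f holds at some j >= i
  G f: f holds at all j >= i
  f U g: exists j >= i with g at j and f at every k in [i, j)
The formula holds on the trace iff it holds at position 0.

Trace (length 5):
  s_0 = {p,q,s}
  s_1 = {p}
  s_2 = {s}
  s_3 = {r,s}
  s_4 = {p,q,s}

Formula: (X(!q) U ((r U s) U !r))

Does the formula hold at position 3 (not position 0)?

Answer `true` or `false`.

Answer: true

Derivation:
s_0={p,q,s}: (X(!q) U ((r U s) U !r))=True X(!q)=True !q=False q=True ((r U s) U !r)=True (r U s)=True r=False s=True !r=True
s_1={p}: (X(!q) U ((r U s) U !r))=True X(!q)=True !q=True q=False ((r U s) U !r)=True (r U s)=False r=False s=False !r=True
s_2={s}: (X(!q) U ((r U s) U !r))=True X(!q)=True !q=True q=False ((r U s) U !r)=True (r U s)=True r=False s=True !r=True
s_3={r,s}: (X(!q) U ((r U s) U !r))=True X(!q)=False !q=True q=False ((r U s) U !r)=True (r U s)=True r=True s=True !r=False
s_4={p,q,s}: (X(!q) U ((r U s) U !r))=True X(!q)=False !q=False q=True ((r U s) U !r)=True (r U s)=True r=False s=True !r=True
Evaluating at position 3: result = True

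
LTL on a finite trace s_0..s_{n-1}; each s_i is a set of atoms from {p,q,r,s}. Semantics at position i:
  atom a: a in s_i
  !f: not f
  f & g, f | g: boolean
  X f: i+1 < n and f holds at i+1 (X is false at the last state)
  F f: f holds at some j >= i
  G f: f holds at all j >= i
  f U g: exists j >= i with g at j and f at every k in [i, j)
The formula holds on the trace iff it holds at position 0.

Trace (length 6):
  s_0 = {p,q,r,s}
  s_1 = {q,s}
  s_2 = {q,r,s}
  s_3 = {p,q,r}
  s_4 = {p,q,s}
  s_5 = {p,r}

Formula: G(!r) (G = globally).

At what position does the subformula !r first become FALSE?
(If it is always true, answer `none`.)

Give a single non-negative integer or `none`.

s_0={p,q,r,s}: !r=False r=True
s_1={q,s}: !r=True r=False
s_2={q,r,s}: !r=False r=True
s_3={p,q,r}: !r=False r=True
s_4={p,q,s}: !r=True r=False
s_5={p,r}: !r=False r=True
G(!r) holds globally = False
First violation at position 0.

Answer: 0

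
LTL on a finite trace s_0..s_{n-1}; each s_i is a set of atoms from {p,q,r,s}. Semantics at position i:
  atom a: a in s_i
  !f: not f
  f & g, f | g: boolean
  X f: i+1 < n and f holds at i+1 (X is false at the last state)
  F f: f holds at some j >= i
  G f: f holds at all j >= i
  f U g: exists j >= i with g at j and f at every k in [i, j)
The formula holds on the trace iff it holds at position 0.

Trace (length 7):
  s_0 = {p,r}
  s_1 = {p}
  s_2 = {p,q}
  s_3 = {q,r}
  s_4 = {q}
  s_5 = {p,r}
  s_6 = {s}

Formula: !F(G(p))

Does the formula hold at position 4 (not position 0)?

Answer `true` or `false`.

s_0={p,r}: !F(G(p))=True F(G(p))=False G(p)=False p=True
s_1={p}: !F(G(p))=True F(G(p))=False G(p)=False p=True
s_2={p,q}: !F(G(p))=True F(G(p))=False G(p)=False p=True
s_3={q,r}: !F(G(p))=True F(G(p))=False G(p)=False p=False
s_4={q}: !F(G(p))=True F(G(p))=False G(p)=False p=False
s_5={p,r}: !F(G(p))=True F(G(p))=False G(p)=False p=True
s_6={s}: !F(G(p))=True F(G(p))=False G(p)=False p=False
Evaluating at position 4: result = True

Answer: true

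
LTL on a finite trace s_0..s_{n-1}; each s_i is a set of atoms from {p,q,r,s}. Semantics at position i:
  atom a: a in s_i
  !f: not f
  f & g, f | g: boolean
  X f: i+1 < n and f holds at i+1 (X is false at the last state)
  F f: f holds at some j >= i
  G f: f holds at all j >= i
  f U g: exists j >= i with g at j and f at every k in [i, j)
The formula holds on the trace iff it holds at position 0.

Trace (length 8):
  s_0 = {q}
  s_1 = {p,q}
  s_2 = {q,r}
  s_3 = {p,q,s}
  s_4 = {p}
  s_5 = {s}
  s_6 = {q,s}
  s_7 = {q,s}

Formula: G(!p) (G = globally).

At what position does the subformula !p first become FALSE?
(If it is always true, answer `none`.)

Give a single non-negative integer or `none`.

s_0={q}: !p=True p=False
s_1={p,q}: !p=False p=True
s_2={q,r}: !p=True p=False
s_3={p,q,s}: !p=False p=True
s_4={p}: !p=False p=True
s_5={s}: !p=True p=False
s_6={q,s}: !p=True p=False
s_7={q,s}: !p=True p=False
G(!p) holds globally = False
First violation at position 1.

Answer: 1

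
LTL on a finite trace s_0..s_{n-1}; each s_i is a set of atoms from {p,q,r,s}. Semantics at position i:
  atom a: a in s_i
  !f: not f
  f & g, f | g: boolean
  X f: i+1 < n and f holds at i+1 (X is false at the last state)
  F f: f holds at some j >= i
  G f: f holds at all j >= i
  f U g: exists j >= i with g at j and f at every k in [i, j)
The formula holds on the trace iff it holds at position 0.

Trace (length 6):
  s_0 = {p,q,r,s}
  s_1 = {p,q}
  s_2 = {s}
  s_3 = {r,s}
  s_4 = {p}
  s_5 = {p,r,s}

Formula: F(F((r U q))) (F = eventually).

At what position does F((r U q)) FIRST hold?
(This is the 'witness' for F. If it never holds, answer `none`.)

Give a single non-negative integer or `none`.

Answer: 0

Derivation:
s_0={p,q,r,s}: F((r U q))=True (r U q)=True r=True q=True
s_1={p,q}: F((r U q))=True (r U q)=True r=False q=True
s_2={s}: F((r U q))=False (r U q)=False r=False q=False
s_3={r,s}: F((r U q))=False (r U q)=False r=True q=False
s_4={p}: F((r U q))=False (r U q)=False r=False q=False
s_5={p,r,s}: F((r U q))=False (r U q)=False r=True q=False
F(F((r U q))) holds; first witness at position 0.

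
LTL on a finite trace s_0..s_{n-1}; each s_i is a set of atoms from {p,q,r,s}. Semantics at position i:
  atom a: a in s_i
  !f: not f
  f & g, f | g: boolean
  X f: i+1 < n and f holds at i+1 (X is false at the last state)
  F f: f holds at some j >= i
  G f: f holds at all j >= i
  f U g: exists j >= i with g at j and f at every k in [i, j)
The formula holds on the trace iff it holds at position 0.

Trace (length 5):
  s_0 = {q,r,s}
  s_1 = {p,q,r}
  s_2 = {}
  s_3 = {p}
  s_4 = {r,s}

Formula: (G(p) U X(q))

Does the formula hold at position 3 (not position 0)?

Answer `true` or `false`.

Answer: false

Derivation:
s_0={q,r,s}: (G(p) U X(q))=True G(p)=False p=False X(q)=True q=True
s_1={p,q,r}: (G(p) U X(q))=False G(p)=False p=True X(q)=False q=True
s_2={}: (G(p) U X(q))=False G(p)=False p=False X(q)=False q=False
s_3={p}: (G(p) U X(q))=False G(p)=False p=True X(q)=False q=False
s_4={r,s}: (G(p) U X(q))=False G(p)=False p=False X(q)=False q=False
Evaluating at position 3: result = False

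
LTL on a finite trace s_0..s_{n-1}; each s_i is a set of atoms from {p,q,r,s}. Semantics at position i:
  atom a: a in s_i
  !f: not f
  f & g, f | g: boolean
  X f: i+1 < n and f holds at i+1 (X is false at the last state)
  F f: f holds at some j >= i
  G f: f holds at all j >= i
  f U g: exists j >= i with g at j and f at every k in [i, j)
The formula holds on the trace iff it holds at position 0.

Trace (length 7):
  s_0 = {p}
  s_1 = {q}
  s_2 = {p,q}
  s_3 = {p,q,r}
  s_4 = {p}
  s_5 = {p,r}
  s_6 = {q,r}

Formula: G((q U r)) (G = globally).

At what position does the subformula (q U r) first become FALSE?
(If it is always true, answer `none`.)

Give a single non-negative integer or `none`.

Answer: 0

Derivation:
s_0={p}: (q U r)=False q=False r=False
s_1={q}: (q U r)=True q=True r=False
s_2={p,q}: (q U r)=True q=True r=False
s_3={p,q,r}: (q U r)=True q=True r=True
s_4={p}: (q U r)=False q=False r=False
s_5={p,r}: (q U r)=True q=False r=True
s_6={q,r}: (q U r)=True q=True r=True
G((q U r)) holds globally = False
First violation at position 0.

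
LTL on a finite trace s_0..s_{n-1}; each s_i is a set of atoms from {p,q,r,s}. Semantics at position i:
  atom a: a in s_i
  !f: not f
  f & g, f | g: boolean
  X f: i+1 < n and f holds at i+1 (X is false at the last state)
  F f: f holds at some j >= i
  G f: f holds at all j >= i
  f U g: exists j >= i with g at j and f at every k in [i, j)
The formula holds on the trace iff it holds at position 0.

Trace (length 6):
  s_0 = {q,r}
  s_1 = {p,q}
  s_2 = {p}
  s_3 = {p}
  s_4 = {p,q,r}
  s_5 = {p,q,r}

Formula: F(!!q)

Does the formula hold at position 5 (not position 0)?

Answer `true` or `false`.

Answer: true

Derivation:
s_0={q,r}: F(!!q)=True !!q=True !q=False q=True
s_1={p,q}: F(!!q)=True !!q=True !q=False q=True
s_2={p}: F(!!q)=True !!q=False !q=True q=False
s_3={p}: F(!!q)=True !!q=False !q=True q=False
s_4={p,q,r}: F(!!q)=True !!q=True !q=False q=True
s_5={p,q,r}: F(!!q)=True !!q=True !q=False q=True
Evaluating at position 5: result = True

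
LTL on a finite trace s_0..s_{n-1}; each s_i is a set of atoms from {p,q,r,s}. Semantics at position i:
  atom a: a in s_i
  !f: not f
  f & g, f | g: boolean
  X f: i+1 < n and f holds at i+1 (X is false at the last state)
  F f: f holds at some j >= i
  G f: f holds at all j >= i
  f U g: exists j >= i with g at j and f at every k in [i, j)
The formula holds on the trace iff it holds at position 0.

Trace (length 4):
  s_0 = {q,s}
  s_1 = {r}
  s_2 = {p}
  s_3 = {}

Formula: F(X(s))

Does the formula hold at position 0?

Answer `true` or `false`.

Answer: false

Derivation:
s_0={q,s}: F(X(s))=False X(s)=False s=True
s_1={r}: F(X(s))=False X(s)=False s=False
s_2={p}: F(X(s))=False X(s)=False s=False
s_3={}: F(X(s))=False X(s)=False s=False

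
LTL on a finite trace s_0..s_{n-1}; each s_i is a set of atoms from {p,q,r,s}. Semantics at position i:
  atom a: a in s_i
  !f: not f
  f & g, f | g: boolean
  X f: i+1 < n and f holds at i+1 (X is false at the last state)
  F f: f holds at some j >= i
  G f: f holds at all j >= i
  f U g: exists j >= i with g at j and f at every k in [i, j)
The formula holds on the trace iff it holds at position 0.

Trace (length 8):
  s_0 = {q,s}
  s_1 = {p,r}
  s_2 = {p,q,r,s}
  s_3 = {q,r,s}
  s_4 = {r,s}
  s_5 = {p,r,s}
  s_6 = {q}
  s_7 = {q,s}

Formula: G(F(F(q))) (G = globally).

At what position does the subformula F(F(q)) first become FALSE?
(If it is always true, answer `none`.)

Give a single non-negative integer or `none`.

Answer: none

Derivation:
s_0={q,s}: F(F(q))=True F(q)=True q=True
s_1={p,r}: F(F(q))=True F(q)=True q=False
s_2={p,q,r,s}: F(F(q))=True F(q)=True q=True
s_3={q,r,s}: F(F(q))=True F(q)=True q=True
s_4={r,s}: F(F(q))=True F(q)=True q=False
s_5={p,r,s}: F(F(q))=True F(q)=True q=False
s_6={q}: F(F(q))=True F(q)=True q=True
s_7={q,s}: F(F(q))=True F(q)=True q=True
G(F(F(q))) holds globally = True
No violation — formula holds at every position.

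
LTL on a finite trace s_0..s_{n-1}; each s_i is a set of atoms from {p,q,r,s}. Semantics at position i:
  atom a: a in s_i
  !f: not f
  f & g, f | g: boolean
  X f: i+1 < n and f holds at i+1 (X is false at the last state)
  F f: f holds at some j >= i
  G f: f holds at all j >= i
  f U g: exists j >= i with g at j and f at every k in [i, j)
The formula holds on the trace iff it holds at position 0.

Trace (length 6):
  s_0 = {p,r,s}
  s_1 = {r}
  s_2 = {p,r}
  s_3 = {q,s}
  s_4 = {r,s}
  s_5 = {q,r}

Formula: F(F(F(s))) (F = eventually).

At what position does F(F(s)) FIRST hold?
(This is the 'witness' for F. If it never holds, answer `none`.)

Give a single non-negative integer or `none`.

s_0={p,r,s}: F(F(s))=True F(s)=True s=True
s_1={r}: F(F(s))=True F(s)=True s=False
s_2={p,r}: F(F(s))=True F(s)=True s=False
s_3={q,s}: F(F(s))=True F(s)=True s=True
s_4={r,s}: F(F(s))=True F(s)=True s=True
s_5={q,r}: F(F(s))=False F(s)=False s=False
F(F(F(s))) holds; first witness at position 0.

Answer: 0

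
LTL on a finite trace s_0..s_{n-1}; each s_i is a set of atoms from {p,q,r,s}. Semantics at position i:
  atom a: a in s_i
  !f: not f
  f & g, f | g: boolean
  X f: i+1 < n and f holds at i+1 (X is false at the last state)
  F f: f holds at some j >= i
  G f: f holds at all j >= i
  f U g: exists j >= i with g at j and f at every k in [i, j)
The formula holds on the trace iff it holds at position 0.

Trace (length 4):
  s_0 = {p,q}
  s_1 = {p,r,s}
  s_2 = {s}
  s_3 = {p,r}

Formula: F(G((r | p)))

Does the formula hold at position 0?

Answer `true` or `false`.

s_0={p,q}: F(G((r | p)))=True G((r | p))=False (r | p)=True r=False p=True
s_1={p,r,s}: F(G((r | p)))=True G((r | p))=False (r | p)=True r=True p=True
s_2={s}: F(G((r | p)))=True G((r | p))=False (r | p)=False r=False p=False
s_3={p,r}: F(G((r | p)))=True G((r | p))=True (r | p)=True r=True p=True

Answer: true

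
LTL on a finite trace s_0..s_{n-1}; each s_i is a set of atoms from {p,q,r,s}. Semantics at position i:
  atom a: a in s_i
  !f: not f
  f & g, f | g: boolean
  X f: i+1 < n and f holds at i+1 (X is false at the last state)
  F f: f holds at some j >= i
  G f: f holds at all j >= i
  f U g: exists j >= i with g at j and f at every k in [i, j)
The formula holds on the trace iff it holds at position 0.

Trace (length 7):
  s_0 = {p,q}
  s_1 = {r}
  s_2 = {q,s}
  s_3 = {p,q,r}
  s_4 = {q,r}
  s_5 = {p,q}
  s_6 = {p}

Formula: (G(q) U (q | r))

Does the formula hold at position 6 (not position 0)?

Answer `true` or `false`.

Answer: false

Derivation:
s_0={p,q}: (G(q) U (q | r))=True G(q)=False q=True (q | r)=True r=False
s_1={r}: (G(q) U (q | r))=True G(q)=False q=False (q | r)=True r=True
s_2={q,s}: (G(q) U (q | r))=True G(q)=False q=True (q | r)=True r=False
s_3={p,q,r}: (G(q) U (q | r))=True G(q)=False q=True (q | r)=True r=True
s_4={q,r}: (G(q) U (q | r))=True G(q)=False q=True (q | r)=True r=True
s_5={p,q}: (G(q) U (q | r))=True G(q)=False q=True (q | r)=True r=False
s_6={p}: (G(q) U (q | r))=False G(q)=False q=False (q | r)=False r=False
Evaluating at position 6: result = False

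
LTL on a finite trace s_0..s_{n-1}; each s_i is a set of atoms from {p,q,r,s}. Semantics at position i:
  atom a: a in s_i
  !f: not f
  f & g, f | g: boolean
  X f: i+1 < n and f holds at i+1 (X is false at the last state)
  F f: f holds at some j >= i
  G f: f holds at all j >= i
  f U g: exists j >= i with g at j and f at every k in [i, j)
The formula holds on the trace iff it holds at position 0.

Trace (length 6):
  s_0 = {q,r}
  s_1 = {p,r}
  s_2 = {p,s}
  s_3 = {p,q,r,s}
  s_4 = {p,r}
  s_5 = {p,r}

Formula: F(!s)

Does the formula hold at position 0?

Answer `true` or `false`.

Answer: true

Derivation:
s_0={q,r}: F(!s)=True !s=True s=False
s_1={p,r}: F(!s)=True !s=True s=False
s_2={p,s}: F(!s)=True !s=False s=True
s_3={p,q,r,s}: F(!s)=True !s=False s=True
s_4={p,r}: F(!s)=True !s=True s=False
s_5={p,r}: F(!s)=True !s=True s=False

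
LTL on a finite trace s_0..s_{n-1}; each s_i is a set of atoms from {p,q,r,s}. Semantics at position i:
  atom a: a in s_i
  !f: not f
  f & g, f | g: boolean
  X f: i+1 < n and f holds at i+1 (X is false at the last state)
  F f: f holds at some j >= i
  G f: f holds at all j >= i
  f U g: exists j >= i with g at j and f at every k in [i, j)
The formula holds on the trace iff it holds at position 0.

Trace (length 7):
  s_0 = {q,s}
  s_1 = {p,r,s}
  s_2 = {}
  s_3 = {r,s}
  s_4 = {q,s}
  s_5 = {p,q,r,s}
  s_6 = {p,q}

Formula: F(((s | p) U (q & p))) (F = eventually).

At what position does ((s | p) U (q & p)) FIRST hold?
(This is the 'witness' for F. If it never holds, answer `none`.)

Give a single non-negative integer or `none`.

s_0={q,s}: ((s | p) U (q & p))=False (s | p)=True s=True p=False (q & p)=False q=True
s_1={p,r,s}: ((s | p) U (q & p))=False (s | p)=True s=True p=True (q & p)=False q=False
s_2={}: ((s | p) U (q & p))=False (s | p)=False s=False p=False (q & p)=False q=False
s_3={r,s}: ((s | p) U (q & p))=True (s | p)=True s=True p=False (q & p)=False q=False
s_4={q,s}: ((s | p) U (q & p))=True (s | p)=True s=True p=False (q & p)=False q=True
s_5={p,q,r,s}: ((s | p) U (q & p))=True (s | p)=True s=True p=True (q & p)=True q=True
s_6={p,q}: ((s | p) U (q & p))=True (s | p)=True s=False p=True (q & p)=True q=True
F(((s | p) U (q & p))) holds; first witness at position 3.

Answer: 3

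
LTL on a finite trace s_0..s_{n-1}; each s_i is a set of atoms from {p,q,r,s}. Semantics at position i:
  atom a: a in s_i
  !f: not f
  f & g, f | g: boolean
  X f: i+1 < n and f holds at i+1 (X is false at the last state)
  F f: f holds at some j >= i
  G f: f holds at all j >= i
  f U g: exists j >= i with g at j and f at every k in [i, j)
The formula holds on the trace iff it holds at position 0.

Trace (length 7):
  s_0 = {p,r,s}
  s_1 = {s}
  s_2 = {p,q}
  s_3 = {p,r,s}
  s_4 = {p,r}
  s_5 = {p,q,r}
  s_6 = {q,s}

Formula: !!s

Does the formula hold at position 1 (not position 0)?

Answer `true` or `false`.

Answer: true

Derivation:
s_0={p,r,s}: !!s=True !s=False s=True
s_1={s}: !!s=True !s=False s=True
s_2={p,q}: !!s=False !s=True s=False
s_3={p,r,s}: !!s=True !s=False s=True
s_4={p,r}: !!s=False !s=True s=False
s_5={p,q,r}: !!s=False !s=True s=False
s_6={q,s}: !!s=True !s=False s=True
Evaluating at position 1: result = True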